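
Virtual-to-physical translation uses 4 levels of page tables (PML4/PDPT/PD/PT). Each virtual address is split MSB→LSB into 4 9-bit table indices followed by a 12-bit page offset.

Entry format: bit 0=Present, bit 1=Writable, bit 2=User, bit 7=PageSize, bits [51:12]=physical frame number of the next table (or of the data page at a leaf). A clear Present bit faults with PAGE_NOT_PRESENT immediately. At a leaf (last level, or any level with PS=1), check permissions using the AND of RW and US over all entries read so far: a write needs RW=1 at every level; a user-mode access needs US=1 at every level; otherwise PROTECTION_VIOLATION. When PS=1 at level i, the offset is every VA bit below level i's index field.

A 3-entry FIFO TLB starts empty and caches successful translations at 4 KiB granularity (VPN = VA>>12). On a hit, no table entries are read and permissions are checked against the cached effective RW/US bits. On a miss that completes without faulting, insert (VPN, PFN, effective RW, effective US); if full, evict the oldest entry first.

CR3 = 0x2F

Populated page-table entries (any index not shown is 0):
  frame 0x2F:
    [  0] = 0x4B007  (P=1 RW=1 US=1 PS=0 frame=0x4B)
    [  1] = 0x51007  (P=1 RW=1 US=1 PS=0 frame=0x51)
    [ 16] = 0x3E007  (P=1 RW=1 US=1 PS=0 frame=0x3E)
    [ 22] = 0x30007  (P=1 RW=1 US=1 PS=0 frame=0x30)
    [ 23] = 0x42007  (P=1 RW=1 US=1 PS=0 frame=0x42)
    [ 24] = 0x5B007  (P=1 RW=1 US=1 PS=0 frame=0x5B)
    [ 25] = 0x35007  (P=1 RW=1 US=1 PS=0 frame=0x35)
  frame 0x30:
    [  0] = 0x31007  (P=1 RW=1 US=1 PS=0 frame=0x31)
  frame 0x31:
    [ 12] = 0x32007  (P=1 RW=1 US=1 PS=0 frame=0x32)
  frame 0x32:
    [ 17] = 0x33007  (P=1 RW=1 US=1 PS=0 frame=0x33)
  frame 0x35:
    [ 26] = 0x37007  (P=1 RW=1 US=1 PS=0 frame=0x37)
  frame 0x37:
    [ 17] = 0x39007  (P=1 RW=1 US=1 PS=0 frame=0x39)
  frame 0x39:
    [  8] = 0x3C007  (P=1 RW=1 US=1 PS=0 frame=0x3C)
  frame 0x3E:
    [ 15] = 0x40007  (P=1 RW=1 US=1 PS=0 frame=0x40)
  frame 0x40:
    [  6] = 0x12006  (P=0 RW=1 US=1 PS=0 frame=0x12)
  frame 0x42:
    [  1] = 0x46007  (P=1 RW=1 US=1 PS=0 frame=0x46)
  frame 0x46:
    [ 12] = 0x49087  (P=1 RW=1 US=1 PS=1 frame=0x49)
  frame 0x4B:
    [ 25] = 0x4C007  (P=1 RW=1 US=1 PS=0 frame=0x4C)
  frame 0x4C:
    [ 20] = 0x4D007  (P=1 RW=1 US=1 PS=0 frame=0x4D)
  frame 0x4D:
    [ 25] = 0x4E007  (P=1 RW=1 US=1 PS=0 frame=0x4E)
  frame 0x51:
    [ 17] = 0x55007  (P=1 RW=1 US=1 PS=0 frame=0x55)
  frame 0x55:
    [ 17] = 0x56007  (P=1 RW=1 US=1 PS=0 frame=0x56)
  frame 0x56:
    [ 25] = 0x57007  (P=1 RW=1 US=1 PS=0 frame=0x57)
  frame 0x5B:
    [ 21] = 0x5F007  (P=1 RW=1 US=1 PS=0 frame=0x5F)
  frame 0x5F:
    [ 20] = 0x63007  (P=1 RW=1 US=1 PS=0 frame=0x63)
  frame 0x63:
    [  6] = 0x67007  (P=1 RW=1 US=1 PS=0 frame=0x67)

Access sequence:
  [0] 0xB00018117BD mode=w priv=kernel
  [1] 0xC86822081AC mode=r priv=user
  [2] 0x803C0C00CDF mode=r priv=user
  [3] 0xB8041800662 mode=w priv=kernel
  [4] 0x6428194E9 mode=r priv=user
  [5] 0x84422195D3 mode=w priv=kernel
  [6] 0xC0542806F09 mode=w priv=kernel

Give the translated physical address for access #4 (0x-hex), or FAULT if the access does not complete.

Trace:
#0 VA=0xB00018117BD (w,kernel):
  L0: frame=0x2F idx=22 entry=0x30007 [P=1 RW=1 US=1 PS=0]
  L1: frame=0x30 idx=0 entry=0x31007 [P=1 RW=1 US=1 PS=0]
  L2: frame=0x31 idx=12 entry=0x32007 [P=1 RW=1 US=1 PS=0]
  L3: frame=0x32 idx=17 entry=0x33007 [P=1 RW=1 US=1 PS=0]
  ⇒ phys 0x337BD  [4 reads]
#1 VA=0xC86822081AC (r,user):
  L0: frame=0x2F idx=25 entry=0x35007 [P=1 RW=1 US=1 PS=0]
  L1: frame=0x35 idx=26 entry=0x37007 [P=1 RW=1 US=1 PS=0]
  L2: frame=0x37 idx=17 entry=0x39007 [P=1 RW=1 US=1 PS=0]
  L3: frame=0x39 idx=8 entry=0x3C007 [P=1 RW=1 US=1 PS=0]
  ⇒ phys 0x3C1AC  [4 reads]
#2 VA=0x803C0C00CDF (r,user):
  L0: frame=0x2F idx=16 entry=0x3E007 [P=1 RW=1 US=1 PS=0]
  L1: frame=0x3E idx=15 entry=0x40007 [P=1 RW=1 US=1 PS=0]
  L2: frame=0x40 idx=6 entry=0x12006 [P=0 RW=1 US=1 PS=0]
  → PAGE_NOT_PRESENT  (3 entries read)
#3 VA=0xB8041800662 (w,kernel):
  L0: frame=0x2F idx=23 entry=0x42007 [P=1 RW=1 US=1 PS=0]
  L1: frame=0x42 idx=1 entry=0x46007 [P=1 RW=1 US=1 PS=0]
  L2: frame=0x46 idx=12 entry=0x49087 [P=1 RW=1 US=1 PS=1]
  ⇒ phys 0x49662 (huge @L2)  [3 reads]
#4 VA=0x6428194E9 (r,user):
  L0: frame=0x2F idx=0 entry=0x4B007 [P=1 RW=1 US=1 PS=0]
  L1: frame=0x4B idx=25 entry=0x4C007 [P=1 RW=1 US=1 PS=0]
  L2: frame=0x4C idx=20 entry=0x4D007 [P=1 RW=1 US=1 PS=0]
  L3: frame=0x4D idx=25 entry=0x4E007 [P=1 RW=1 US=1 PS=0]
  ⇒ phys 0x4E4E9  [4 reads]
#5 VA=0x84422195D3 (w,kernel):
  L0: frame=0x2F idx=1 entry=0x51007 [P=1 RW=1 US=1 PS=0]
  L1: frame=0x51 idx=17 entry=0x55007 [P=1 RW=1 US=1 PS=0]
  L2: frame=0x55 idx=17 entry=0x56007 [P=1 RW=1 US=1 PS=0]
  L3: frame=0x56 idx=25 entry=0x57007 [P=1 RW=1 US=1 PS=0]
  ⇒ phys 0x575D3  [4 reads]
#6 VA=0xC0542806F09 (w,kernel):
  L0: frame=0x2F idx=24 entry=0x5B007 [P=1 RW=1 US=1 PS=0]
  L1: frame=0x5B idx=21 entry=0x5F007 [P=1 RW=1 US=1 PS=0]
  L2: frame=0x5F idx=20 entry=0x63007 [P=1 RW=1 US=1 PS=0]
  L3: frame=0x63 idx=6 entry=0x67007 [P=1 RW=1 US=1 PS=0]
  ⇒ phys 0x67F09  [4 reads]

Access #4 PA: 0x4E4E9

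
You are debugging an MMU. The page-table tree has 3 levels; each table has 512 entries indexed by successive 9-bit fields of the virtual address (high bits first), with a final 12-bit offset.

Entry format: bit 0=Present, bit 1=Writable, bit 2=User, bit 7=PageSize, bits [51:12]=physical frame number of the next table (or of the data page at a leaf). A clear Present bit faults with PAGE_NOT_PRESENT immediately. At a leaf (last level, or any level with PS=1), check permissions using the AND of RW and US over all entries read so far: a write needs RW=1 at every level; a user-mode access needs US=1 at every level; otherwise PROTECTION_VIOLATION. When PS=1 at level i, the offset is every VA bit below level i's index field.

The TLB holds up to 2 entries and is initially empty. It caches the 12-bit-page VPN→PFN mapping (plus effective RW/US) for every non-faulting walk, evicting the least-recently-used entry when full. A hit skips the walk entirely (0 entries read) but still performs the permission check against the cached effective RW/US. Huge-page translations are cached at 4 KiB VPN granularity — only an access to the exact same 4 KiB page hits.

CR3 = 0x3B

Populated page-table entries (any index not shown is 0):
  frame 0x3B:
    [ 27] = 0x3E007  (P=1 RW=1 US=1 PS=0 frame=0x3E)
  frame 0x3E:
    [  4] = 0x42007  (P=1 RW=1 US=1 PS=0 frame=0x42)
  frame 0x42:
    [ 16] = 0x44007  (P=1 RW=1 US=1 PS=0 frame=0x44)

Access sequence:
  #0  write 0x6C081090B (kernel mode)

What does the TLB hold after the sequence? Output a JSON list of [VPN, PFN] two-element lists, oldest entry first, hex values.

Trace:
#0 VA=0x6C081090B (w,kernel):
  L0 @0x3B[27] → 0x3E007  P=1,RW=1,US=1,PS=0
  L1 @0x3E[4] → 0x42007  P=1,RW=1,US=1,PS=0
  L2 @0x42[16] → 0x44007  P=1,RW=1,US=1,PS=0
  ✓ 0x4490B  — 3 lookups

TLB: [["0x6C0810", "0x44"]]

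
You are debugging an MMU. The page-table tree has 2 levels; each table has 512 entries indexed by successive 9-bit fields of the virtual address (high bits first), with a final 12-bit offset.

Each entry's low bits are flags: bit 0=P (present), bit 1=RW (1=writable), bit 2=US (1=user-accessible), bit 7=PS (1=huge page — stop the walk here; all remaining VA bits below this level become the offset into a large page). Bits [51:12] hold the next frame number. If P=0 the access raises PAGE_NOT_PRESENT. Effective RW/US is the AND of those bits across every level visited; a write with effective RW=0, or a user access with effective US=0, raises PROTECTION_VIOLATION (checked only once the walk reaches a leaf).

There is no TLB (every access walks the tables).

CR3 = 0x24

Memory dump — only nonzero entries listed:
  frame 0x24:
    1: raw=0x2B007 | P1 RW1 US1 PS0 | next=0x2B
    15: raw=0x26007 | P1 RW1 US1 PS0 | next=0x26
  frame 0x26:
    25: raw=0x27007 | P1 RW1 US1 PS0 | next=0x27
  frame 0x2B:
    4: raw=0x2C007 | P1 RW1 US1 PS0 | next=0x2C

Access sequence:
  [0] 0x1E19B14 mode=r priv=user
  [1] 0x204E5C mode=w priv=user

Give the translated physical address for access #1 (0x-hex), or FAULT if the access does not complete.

Walk each access:
#0 VA=0x1E19B14 (r,user):
  lvl0: tbl 0x24, slot 15 ⇒ 0x26007 (P1/RW1/US1/PS0)
  lvl1: tbl 0x26, slot 25 ⇒ 0x27007 (P1/RW1/US1/PS0)
  → PA=0x27B14  (2 entries read)
#1 VA=0x204E5C (w,user):
  lvl0: tbl 0x24, slot 1 ⇒ 0x2B007 (P1/RW1/US1/PS0)
  lvl1: tbl 0x2B, slot 4 ⇒ 0x2C007 (P1/RW1/US1/PS0)
  → PA=0x2CE5C  (2 entries read)

Access #1 PA: 0x2CE5C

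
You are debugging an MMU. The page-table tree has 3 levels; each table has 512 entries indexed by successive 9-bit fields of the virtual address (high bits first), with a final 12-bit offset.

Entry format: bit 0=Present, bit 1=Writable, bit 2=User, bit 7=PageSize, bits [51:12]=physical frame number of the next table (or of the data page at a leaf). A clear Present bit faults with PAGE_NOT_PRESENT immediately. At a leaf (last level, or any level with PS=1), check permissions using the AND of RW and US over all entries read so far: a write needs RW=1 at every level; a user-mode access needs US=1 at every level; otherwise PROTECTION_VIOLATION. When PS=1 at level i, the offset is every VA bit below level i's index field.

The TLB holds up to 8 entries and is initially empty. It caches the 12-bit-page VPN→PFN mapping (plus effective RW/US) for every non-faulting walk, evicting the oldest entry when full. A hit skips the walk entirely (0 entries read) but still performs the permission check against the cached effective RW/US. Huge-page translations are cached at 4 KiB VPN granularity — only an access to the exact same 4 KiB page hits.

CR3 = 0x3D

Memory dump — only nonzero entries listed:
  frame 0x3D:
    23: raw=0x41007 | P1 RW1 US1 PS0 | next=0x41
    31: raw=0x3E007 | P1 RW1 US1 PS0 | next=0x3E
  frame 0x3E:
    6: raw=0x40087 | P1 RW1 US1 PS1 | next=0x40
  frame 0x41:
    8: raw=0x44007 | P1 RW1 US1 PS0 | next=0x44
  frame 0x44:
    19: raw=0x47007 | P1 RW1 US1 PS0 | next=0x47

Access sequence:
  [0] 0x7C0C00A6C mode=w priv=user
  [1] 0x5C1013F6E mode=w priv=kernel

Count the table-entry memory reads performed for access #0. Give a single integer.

Walk each access:
#0 VA=0x7C0C00A6C (w,user):
  L0: frame=0x3D idx=31 entry=0x3E007 [P=1 RW=1 US=1 PS=0]
  L1: frame=0x3E idx=6 entry=0x40087 [P=1 RW=1 US=1 PS=1]
  ⇒ phys 0x40A6C (huge @L1)  [2 reads]
#1 VA=0x5C1013F6E (w,kernel):
  L0: frame=0x3D idx=23 entry=0x41007 [P=1 RW=1 US=1 PS=0]
  L1: frame=0x41 idx=8 entry=0x44007 [P=1 RW=1 US=1 PS=0]
  L2: frame=0x44 idx=19 entry=0x47007 [P=1 RW=1 US=1 PS=0]
  ⇒ phys 0x47F6E  [3 reads]

Entries read for #0: 2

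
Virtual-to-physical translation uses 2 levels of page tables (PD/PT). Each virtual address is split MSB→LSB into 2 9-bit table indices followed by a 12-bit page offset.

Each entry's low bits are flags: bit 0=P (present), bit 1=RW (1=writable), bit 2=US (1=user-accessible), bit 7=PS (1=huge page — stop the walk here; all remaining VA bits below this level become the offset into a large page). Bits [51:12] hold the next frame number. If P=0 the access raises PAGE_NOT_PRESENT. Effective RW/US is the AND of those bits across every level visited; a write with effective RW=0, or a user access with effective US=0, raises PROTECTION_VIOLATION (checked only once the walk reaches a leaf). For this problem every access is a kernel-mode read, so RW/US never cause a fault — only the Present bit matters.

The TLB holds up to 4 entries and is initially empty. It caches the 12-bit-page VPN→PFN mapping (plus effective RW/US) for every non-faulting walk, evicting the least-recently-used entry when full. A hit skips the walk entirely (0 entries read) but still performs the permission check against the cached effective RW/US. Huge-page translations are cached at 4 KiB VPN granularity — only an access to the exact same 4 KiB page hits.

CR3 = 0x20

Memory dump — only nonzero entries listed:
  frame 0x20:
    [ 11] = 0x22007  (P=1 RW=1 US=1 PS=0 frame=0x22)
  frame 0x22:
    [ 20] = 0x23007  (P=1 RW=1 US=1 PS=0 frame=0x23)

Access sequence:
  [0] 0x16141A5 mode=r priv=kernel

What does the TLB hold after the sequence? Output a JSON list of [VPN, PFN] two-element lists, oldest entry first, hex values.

Per-access translation:
#0 VA=0x16141A5 (r,kernel):
  L0 @0x20[11] → 0x22007  P=1,RW=1,US=1,PS=0
  L1 @0x22[20] → 0x23007  P=1,RW=1,US=1,PS=0
  → PA=0x231A5  (2 entries read)

TLB: [["0x1614", "0x23"]]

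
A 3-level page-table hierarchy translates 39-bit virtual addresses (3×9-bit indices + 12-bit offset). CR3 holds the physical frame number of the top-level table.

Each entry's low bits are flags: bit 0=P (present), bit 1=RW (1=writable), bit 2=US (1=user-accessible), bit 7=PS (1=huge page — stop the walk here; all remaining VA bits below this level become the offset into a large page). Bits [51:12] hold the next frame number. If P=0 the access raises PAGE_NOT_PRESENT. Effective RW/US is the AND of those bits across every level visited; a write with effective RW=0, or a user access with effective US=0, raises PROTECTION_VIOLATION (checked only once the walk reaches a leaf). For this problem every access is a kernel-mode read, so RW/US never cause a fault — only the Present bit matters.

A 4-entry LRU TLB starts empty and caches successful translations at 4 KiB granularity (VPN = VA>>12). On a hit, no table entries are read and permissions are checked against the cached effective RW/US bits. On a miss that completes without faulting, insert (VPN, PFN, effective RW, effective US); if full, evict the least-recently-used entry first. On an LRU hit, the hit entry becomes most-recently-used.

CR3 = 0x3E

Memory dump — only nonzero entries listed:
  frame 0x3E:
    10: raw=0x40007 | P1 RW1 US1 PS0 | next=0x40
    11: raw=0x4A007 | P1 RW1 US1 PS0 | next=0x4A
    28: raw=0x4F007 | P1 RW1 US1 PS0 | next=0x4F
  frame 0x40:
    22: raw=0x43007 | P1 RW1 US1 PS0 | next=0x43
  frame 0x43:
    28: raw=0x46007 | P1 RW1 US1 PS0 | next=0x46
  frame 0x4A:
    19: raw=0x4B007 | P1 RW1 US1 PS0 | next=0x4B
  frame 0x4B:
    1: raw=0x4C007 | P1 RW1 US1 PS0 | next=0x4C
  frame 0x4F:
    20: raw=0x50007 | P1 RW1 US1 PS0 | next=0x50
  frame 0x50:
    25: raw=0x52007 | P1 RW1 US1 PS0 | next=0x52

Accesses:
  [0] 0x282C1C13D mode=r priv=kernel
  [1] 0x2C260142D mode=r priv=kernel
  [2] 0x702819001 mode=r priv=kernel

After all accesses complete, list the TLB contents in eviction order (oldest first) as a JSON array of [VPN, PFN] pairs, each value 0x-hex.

Per-access translation:
#0 VA=0x282C1C13D (r,kernel):
  lvl0: tbl 0x3E, slot 10 ⇒ 0x40007 (P1/RW1/US1/PS0)
  lvl1: tbl 0x40, slot 22 ⇒ 0x43007 (P1/RW1/US1/PS0)
  lvl2: tbl 0x43, slot 28 ⇒ 0x46007 (P1/RW1/US1/PS0)
  ⇒ phys 0x4613D  [3 reads]
#1 VA=0x2C260142D (r,kernel):
  lvl0: tbl 0x3E, slot 11 ⇒ 0x4A007 (P1/RW1/US1/PS0)
  lvl1: tbl 0x4A, slot 19 ⇒ 0x4B007 (P1/RW1/US1/PS0)
  lvl2: tbl 0x4B, slot 1 ⇒ 0x4C007 (P1/RW1/US1/PS0)
  ⇒ phys 0x4C42D  [3 reads]
#2 VA=0x702819001 (r,kernel):
  lvl0: tbl 0x3E, slot 28 ⇒ 0x4F007 (P1/RW1/US1/PS0)
  lvl1: tbl 0x4F, slot 20 ⇒ 0x50007 (P1/RW1/US1/PS0)
  lvl2: tbl 0x50, slot 25 ⇒ 0x52007 (P1/RW1/US1/PS0)
  ⇒ phys 0x52001  [3 reads]

TLB: [["0x282C1C", "0x46"], ["0x2C2601", "0x4C"], ["0x702819", "0x52"]]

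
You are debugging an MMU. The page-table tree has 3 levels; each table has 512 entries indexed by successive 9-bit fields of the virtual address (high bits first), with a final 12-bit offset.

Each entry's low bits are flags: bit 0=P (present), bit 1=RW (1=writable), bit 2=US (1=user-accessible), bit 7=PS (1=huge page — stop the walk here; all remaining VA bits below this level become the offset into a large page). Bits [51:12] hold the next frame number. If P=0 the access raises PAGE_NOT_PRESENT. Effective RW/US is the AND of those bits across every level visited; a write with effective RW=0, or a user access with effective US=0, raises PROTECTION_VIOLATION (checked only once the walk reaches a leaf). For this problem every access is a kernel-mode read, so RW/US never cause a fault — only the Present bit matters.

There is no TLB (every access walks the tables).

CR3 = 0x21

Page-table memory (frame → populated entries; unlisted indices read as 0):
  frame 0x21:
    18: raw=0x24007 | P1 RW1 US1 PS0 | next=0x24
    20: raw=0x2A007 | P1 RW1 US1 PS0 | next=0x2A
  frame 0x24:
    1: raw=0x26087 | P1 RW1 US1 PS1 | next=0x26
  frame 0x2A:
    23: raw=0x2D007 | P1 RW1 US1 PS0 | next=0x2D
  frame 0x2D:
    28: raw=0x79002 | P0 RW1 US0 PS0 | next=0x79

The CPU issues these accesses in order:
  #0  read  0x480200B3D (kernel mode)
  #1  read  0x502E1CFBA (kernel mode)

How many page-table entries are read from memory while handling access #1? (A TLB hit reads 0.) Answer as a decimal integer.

Walk each access:
#0 VA=0x480200B3D (r,kernel):
  lvl0: tbl 0x21, slot 18 ⇒ 0x24007 (P1/RW1/US1/PS0)
  lvl1: tbl 0x24, slot 1 ⇒ 0x26087 (P1/RW1/US1/PS1)
  → PA=0x26B3D (huge @L1)  (2 entries read)
#1 VA=0x502E1CFBA (r,kernel):
  lvl0: tbl 0x21, slot 20 ⇒ 0x2A007 (P1/RW1/US1/PS0)
  lvl1: tbl 0x2A, slot 23 ⇒ 0x2D007 (P1/RW1/US1/PS0)
  lvl2: tbl 0x2D, slot 28 ⇒ 0x79002 (P0/RW1/US0/PS0)
  ✗ PAGE_NOT_PRESENT  [3 reads]

Entries read for #1: 3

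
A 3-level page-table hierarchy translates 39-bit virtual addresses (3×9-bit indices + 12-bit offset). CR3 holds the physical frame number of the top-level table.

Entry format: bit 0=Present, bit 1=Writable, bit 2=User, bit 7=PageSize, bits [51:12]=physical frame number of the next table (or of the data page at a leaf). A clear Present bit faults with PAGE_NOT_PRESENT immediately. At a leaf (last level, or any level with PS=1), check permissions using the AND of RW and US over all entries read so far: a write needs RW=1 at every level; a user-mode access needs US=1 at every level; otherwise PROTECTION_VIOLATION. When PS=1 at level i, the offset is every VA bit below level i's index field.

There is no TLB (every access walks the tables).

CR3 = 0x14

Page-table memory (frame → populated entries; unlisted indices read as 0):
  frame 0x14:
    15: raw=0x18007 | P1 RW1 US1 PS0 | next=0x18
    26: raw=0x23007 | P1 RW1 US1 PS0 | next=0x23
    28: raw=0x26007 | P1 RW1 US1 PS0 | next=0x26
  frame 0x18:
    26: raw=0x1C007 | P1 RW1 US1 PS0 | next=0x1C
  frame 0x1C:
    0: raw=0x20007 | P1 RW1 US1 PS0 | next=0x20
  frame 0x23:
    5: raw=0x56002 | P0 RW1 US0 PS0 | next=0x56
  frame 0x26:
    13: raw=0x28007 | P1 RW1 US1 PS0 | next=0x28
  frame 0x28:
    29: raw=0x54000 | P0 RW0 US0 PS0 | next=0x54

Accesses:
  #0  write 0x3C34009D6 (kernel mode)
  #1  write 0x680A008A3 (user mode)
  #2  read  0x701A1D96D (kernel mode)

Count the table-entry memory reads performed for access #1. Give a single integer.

Per-access translation:
#0 VA=0x3C34009D6 (w,kernel):
  L0 @0x14[15] → 0x18007  P=1,RW=1,US=1,PS=0
  L1 @0x18[26] → 0x1C007  P=1,RW=1,US=1,PS=0
  L2 @0x1C[0] → 0x20007  P=1,RW=1,US=1,PS=0
  → PA=0x209D6  (3 entries read)
#1 VA=0x680A008A3 (w,user):
  L0 @0x14[26] → 0x23007  P=1,RW=1,US=1,PS=0
  L1 @0x23[5] → 0x56002  P=0,RW=1,US=0,PS=0
  → PAGE_NOT_PRESENT  (2 entries read)
#2 VA=0x701A1D96D (r,kernel):
  L0 @0x14[28] → 0x26007  P=1,RW=1,US=1,PS=0
  L1 @0x26[13] → 0x28007  P=1,RW=1,US=1,PS=0
  L2 @0x28[29] → 0x54000  P=0,RW=0,US=0,PS=0
  → PAGE_NOT_PRESENT  (3 entries read)

Entries read for #1: 2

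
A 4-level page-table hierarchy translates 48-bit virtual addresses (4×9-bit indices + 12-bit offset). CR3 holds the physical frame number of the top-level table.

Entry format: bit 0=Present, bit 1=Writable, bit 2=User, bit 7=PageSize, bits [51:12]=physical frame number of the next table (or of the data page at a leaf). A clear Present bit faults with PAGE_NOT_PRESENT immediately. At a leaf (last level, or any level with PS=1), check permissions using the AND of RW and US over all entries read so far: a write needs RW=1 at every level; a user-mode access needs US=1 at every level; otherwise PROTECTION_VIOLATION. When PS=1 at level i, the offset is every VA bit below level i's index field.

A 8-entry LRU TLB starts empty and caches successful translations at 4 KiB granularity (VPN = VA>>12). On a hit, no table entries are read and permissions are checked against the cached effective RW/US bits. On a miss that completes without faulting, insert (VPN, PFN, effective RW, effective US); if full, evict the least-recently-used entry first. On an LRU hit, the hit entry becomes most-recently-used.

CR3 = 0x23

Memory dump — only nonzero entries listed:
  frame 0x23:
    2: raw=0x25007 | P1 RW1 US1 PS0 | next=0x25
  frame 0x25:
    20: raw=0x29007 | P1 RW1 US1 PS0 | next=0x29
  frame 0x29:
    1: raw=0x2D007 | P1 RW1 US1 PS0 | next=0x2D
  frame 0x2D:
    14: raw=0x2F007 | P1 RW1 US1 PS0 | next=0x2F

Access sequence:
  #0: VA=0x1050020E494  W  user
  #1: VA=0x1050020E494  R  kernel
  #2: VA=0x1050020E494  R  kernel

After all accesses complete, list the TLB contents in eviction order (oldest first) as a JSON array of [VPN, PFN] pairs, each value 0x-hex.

Per-access translation:
#0 VA=0x1050020E494 (w,user):
  L0: frame=0x23 idx=2 entry=0x25007 [P=1 RW=1 US=1 PS=0]
  L1: frame=0x25 idx=20 entry=0x29007 [P=1 RW=1 US=1 PS=0]
  L2: frame=0x29 idx=1 entry=0x2D007 [P=1 RW=1 US=1 PS=0]
  L3: frame=0x2D idx=14 entry=0x2F007 [P=1 RW=1 US=1 PS=0]
  ⇒ phys 0x2F494  [4 reads]
#1 VA=0x1050020E494 (r,kernel):
  TLB hit vpn=0x1050020E → PA=0x2F494
#2 VA=0x1050020E494 (r,kernel):
  TLB hit vpn=0x1050020E → PA=0x2F494

TLB: [["0x1050020E", "0x2F"]]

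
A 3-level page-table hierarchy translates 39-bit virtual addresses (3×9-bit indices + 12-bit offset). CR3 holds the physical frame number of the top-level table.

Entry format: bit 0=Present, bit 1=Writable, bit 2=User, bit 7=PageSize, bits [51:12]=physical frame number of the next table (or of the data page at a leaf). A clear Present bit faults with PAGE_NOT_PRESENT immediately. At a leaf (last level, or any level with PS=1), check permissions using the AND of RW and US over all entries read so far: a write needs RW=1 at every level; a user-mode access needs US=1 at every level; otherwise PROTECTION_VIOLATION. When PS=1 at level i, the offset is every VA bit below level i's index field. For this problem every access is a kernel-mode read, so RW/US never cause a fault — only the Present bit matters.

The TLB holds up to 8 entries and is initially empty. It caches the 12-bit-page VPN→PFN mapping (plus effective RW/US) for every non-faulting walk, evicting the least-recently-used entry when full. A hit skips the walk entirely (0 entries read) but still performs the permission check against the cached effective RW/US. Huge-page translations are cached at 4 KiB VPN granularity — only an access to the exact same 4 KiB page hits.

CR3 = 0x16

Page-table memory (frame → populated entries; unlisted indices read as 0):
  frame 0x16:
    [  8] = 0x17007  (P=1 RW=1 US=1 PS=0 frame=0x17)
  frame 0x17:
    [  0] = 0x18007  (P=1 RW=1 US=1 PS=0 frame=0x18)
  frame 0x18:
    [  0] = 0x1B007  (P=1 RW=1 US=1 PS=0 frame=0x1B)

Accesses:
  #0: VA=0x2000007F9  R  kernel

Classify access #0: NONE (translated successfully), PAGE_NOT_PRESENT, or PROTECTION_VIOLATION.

Trace:
#0 VA=0x2000007F9 (r,kernel):
  [0] read 0x16 idx=8: raw=0x17007 flags P=1 W=1 U=1 S=0
  [1] read 0x17 idx=0: raw=0x18007 flags P=1 W=1 U=1 S=0
  [2] read 0x18 idx=0: raw=0x1B007 flags P=1 W=1 U=1 S=0
  → PA=0x1B7F9  (3 entries read)

Access #0 fault: NONE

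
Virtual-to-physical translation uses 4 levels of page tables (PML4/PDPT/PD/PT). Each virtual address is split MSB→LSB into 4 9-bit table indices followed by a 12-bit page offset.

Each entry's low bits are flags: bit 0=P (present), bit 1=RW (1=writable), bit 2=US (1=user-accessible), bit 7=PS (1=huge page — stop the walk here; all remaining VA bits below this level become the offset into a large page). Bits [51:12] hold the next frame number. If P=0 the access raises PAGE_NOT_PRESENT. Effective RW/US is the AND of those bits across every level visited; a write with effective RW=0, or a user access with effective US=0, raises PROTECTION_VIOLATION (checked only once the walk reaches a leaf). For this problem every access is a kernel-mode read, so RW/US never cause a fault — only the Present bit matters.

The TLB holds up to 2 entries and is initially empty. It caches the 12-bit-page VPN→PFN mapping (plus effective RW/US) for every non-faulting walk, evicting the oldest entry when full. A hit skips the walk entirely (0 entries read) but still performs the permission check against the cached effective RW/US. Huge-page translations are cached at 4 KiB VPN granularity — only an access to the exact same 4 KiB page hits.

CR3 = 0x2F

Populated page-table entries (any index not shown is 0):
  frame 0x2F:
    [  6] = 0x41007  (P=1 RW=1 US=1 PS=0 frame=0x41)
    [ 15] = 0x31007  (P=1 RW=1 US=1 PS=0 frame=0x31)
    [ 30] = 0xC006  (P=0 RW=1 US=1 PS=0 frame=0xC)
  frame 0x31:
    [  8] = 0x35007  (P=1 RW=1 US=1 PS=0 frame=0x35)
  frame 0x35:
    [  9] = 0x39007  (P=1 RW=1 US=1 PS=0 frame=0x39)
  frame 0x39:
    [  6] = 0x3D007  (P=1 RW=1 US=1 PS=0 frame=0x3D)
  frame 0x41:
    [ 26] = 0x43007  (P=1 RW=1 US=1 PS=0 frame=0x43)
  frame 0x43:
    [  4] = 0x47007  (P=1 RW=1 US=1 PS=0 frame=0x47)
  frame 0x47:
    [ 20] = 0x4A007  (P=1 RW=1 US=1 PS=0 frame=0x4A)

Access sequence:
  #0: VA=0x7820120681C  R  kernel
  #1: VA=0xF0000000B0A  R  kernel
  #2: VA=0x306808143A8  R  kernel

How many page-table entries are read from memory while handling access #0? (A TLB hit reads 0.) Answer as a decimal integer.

Per-access translation:
#0 VA=0x7820120681C (r,kernel):
  L0: frame=0x2F idx=15 entry=0x31007 [P=1 RW=1 US=1 PS=0]
  L1: frame=0x31 idx=8 entry=0x35007 [P=1 RW=1 US=1 PS=0]
  L2: frame=0x35 idx=9 entry=0x39007 [P=1 RW=1 US=1 PS=0]
  L3: frame=0x39 idx=6 entry=0x3D007 [P=1 RW=1 US=1 PS=0]
  → PA=0x3D81C  (4 entries read)
#1 VA=0xF0000000B0A (r,kernel):
  L0: frame=0x2F idx=30 entry=0xC006 [P=0 RW=1 US=1 PS=0]
  ⇒ fault: PAGE_NOT_PRESENT  — 1 lookups
#2 VA=0x306808143A8 (r,kernel):
  L0: frame=0x2F idx=6 entry=0x41007 [P=1 RW=1 US=1 PS=0]
  L1: frame=0x41 idx=26 entry=0x43007 [P=1 RW=1 US=1 PS=0]
  L2: frame=0x43 idx=4 entry=0x47007 [P=1 RW=1 US=1 PS=0]
  L3: frame=0x47 idx=20 entry=0x4A007 [P=1 RW=1 US=1 PS=0]
  → PA=0x4A3A8  (4 entries read)

Entries read for #0: 4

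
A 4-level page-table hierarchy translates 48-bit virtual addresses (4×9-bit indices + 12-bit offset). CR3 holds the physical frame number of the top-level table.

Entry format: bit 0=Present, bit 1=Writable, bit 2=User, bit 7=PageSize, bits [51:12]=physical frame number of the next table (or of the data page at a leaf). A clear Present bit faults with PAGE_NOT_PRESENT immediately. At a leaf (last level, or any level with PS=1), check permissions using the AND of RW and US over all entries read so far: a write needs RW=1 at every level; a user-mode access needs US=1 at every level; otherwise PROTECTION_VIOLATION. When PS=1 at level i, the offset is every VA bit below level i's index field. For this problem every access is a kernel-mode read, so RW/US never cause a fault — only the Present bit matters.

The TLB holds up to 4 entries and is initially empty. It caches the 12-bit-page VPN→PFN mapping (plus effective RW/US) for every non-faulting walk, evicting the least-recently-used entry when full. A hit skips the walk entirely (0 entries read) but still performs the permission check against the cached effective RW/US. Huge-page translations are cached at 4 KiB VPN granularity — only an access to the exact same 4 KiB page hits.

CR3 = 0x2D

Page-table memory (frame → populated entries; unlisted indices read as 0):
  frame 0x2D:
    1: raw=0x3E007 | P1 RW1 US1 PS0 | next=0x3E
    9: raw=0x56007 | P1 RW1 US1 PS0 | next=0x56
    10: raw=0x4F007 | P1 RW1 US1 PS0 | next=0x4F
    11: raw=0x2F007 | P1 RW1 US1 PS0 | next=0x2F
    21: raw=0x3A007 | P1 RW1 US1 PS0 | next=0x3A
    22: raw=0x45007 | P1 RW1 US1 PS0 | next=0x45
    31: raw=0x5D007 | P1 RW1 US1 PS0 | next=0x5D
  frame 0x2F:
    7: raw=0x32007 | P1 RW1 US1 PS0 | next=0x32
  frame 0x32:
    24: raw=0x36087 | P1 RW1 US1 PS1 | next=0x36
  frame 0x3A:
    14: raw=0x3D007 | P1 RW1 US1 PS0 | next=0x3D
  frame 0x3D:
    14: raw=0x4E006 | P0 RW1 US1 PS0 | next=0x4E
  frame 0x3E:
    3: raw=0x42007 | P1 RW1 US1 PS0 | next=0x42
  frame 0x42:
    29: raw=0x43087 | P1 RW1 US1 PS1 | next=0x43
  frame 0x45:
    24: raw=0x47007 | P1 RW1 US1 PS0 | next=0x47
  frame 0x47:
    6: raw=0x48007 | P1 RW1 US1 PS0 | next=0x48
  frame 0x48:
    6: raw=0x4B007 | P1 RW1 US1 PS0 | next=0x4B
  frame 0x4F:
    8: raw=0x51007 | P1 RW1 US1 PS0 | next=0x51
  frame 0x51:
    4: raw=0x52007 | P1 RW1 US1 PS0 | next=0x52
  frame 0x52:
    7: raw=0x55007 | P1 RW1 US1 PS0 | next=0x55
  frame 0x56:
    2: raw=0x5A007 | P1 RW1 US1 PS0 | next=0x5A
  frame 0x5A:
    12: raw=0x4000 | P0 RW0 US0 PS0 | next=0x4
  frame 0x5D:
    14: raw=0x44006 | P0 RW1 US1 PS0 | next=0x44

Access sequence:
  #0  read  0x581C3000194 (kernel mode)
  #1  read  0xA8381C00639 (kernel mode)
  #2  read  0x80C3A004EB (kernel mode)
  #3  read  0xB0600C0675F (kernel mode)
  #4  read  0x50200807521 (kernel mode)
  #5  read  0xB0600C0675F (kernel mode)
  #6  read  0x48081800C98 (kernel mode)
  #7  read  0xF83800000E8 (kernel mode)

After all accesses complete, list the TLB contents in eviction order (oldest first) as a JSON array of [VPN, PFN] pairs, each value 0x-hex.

Trace:
#0 VA=0x581C3000194 (r,kernel):
  lvl0: tbl 0x2D, slot 11 ⇒ 0x2F007 (P1/RW1/US1/PS0)
  lvl1: tbl 0x2F, slot 7 ⇒ 0x32007 (P1/RW1/US1/PS0)
  lvl2: tbl 0x32, slot 24 ⇒ 0x36087 (P1/RW1/US1/PS1)
  ⇒ phys 0x36194 (huge @L2)  [3 reads]
#1 VA=0xA8381C00639 (r,kernel):
  lvl0: tbl 0x2D, slot 21 ⇒ 0x3A007 (P1/RW1/US1/PS0)
  lvl1: tbl 0x3A, slot 14 ⇒ 0x3D007 (P1/RW1/US1/PS0)
  lvl2: tbl 0x3D, slot 14 ⇒ 0x4E006 (P0/RW1/US1/PS0)
  ✗ PAGE_NOT_PRESENT  [3 reads]
#2 VA=0x80C3A004EB (r,kernel):
  lvl0: tbl 0x2D, slot 1 ⇒ 0x3E007 (P1/RW1/US1/PS0)
  lvl1: tbl 0x3E, slot 3 ⇒ 0x42007 (P1/RW1/US1/PS0)
  lvl2: tbl 0x42, slot 29 ⇒ 0x43087 (P1/RW1/US1/PS1)
  ⇒ phys 0x434EB (huge @L2)  [3 reads]
#3 VA=0xB0600C0675F (r,kernel):
  lvl0: tbl 0x2D, slot 22 ⇒ 0x45007 (P1/RW1/US1/PS0)
  lvl1: tbl 0x45, slot 24 ⇒ 0x47007 (P1/RW1/US1/PS0)
  lvl2: tbl 0x47, slot 6 ⇒ 0x48007 (P1/RW1/US1/PS0)
  lvl3: tbl 0x48, slot 6 ⇒ 0x4B007 (P1/RW1/US1/PS0)
  ⇒ phys 0x4B75F  [4 reads]
#4 VA=0x50200807521 (r,kernel):
  lvl0: tbl 0x2D, slot 10 ⇒ 0x4F007 (P1/RW1/US1/PS0)
  lvl1: tbl 0x4F, slot 8 ⇒ 0x51007 (P1/RW1/US1/PS0)
  lvl2: tbl 0x51, slot 4 ⇒ 0x52007 (P1/RW1/US1/PS0)
  lvl3: tbl 0x52, slot 7 ⇒ 0x55007 (P1/RW1/US1/PS0)
  ⇒ phys 0x55521  [4 reads]
#5 VA=0xB0600C0675F (r,kernel):
  TLB hit vpn=0xB0600C06 → PA=0x4B75F
#6 VA=0x48081800C98 (r,kernel):
  lvl0: tbl 0x2D, slot 9 ⇒ 0x56007 (P1/RW1/US1/PS0)
  lvl1: tbl 0x56, slot 2 ⇒ 0x5A007 (P1/RW1/US1/PS0)
  lvl2: tbl 0x5A, slot 12 ⇒ 0x4000 (P0/RW0/US0/PS0)
  ✗ PAGE_NOT_PRESENT  [3 reads]
#7 VA=0xF83800000E8 (r,kernel):
  lvl0: tbl 0x2D, slot 31 ⇒ 0x5D007 (P1/RW1/US1/PS0)
  lvl1: tbl 0x5D, slot 14 ⇒ 0x44006 (P0/RW1/US1/PS0)
  ✗ PAGE_NOT_PRESENT  [2 reads]

TLB: [["0x581C3000", "0x36"], ["0x80C3A00", "0x43"], ["0x50200807", "0x55"], ["0xB0600C06", "0x4B"]]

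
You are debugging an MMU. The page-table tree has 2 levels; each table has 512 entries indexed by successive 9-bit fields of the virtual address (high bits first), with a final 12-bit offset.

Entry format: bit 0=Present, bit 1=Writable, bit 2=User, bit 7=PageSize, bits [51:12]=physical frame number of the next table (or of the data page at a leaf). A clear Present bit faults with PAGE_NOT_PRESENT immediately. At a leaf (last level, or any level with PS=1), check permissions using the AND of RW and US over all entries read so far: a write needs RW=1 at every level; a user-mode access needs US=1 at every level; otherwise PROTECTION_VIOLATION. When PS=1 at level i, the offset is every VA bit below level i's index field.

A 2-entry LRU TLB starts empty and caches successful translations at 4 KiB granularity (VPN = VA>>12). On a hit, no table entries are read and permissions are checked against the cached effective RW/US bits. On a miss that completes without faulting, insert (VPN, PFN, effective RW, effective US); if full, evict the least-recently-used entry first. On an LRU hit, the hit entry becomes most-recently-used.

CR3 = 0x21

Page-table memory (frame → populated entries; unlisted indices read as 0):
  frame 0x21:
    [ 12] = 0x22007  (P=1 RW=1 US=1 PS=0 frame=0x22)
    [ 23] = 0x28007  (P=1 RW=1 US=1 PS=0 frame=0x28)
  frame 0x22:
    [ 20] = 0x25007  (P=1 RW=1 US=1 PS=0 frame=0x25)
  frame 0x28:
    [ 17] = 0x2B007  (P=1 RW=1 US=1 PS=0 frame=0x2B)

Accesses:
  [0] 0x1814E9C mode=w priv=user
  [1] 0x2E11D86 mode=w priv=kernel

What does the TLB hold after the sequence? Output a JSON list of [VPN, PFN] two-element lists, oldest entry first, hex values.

Per-access translation:
#0 VA=0x1814E9C (w,user):
  [0] read 0x21 idx=12: raw=0x22007 flags P=1 W=1 U=1 S=0
  [1] read 0x22 idx=20: raw=0x25007 flags P=1 W=1 U=1 S=0
  ✓ 0x25E9C  — 2 lookups
#1 VA=0x2E11D86 (w,kernel):
  [0] read 0x21 idx=23: raw=0x28007 flags P=1 W=1 U=1 S=0
  [1] read 0x28 idx=17: raw=0x2B007 flags P=1 W=1 U=1 S=0
  ✓ 0x2BD86  — 2 lookups

TLB: [["0x1814", "0x25"], ["0x2E11", "0x2B"]]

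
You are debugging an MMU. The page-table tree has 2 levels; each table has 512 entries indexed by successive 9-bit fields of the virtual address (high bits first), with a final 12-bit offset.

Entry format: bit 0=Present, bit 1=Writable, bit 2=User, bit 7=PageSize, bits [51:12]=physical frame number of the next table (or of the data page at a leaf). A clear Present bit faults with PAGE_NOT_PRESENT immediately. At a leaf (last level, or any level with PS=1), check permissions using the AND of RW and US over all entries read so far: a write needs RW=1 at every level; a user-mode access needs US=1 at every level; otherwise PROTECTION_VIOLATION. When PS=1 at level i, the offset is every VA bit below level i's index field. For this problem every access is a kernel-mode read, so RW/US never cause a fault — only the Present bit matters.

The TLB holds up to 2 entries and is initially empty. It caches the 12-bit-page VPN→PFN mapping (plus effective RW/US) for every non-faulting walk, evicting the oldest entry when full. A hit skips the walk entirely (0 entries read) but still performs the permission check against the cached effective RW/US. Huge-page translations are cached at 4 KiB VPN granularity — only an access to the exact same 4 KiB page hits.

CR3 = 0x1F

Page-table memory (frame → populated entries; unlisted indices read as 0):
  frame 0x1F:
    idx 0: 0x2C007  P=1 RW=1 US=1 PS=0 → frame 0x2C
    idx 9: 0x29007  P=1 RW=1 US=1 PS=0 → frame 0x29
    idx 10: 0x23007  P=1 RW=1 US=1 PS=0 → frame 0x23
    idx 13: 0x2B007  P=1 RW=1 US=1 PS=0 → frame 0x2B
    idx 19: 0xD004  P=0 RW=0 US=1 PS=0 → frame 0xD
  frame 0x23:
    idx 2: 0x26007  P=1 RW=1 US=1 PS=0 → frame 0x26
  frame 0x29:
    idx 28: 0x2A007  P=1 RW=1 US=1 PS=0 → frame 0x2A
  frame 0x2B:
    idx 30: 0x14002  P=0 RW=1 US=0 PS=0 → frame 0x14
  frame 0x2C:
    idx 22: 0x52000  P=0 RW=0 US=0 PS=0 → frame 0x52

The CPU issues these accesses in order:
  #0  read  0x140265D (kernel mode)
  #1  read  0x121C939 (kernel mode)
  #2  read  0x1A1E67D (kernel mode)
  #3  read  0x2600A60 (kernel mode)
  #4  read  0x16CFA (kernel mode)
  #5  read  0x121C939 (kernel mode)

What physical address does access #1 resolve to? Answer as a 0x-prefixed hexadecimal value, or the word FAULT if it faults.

Per-access translation:
#0 VA=0x140265D (r,kernel):
  lvl0: tbl 0x1F, slot 10 ⇒ 0x23007 (P1/RW1/US1/PS0)
  lvl1: tbl 0x23, slot 2 ⇒ 0x26007 (P1/RW1/US1/PS0)
  ✓ 0x2665D  — 2 lookups
#1 VA=0x121C939 (r,kernel):
  lvl0: tbl 0x1F, slot 9 ⇒ 0x29007 (P1/RW1/US1/PS0)
  lvl1: tbl 0x29, slot 28 ⇒ 0x2A007 (P1/RW1/US1/PS0)
  ✓ 0x2A939  — 2 lookups
#2 VA=0x1A1E67D (r,kernel):
  lvl0: tbl 0x1F, slot 13 ⇒ 0x2B007 (P1/RW1/US1/PS0)
  lvl1: tbl 0x2B, slot 30 ⇒ 0x14002 (P0/RW1/US0/PS0)
  ✗ PAGE_NOT_PRESENT  [2 reads]
#3 VA=0x2600A60 (r,kernel):
  lvl0: tbl 0x1F, slot 19 ⇒ 0xD004 (P0/RW0/US1/PS0)
  ✗ PAGE_NOT_PRESENT  [1 reads]
#4 VA=0x16CFA (r,kernel):
  lvl0: tbl 0x1F, slot 0 ⇒ 0x2C007 (P1/RW1/US1/PS0)
  lvl1: tbl 0x2C, slot 22 ⇒ 0x52000 (P0/RW0/US0/PS0)
  ✗ PAGE_NOT_PRESENT  [2 reads]
#5 VA=0x121C939 (r,kernel):
  TLB hit vpn=0x121C → PA=0x2A939

Access #1 PA: 0x2A939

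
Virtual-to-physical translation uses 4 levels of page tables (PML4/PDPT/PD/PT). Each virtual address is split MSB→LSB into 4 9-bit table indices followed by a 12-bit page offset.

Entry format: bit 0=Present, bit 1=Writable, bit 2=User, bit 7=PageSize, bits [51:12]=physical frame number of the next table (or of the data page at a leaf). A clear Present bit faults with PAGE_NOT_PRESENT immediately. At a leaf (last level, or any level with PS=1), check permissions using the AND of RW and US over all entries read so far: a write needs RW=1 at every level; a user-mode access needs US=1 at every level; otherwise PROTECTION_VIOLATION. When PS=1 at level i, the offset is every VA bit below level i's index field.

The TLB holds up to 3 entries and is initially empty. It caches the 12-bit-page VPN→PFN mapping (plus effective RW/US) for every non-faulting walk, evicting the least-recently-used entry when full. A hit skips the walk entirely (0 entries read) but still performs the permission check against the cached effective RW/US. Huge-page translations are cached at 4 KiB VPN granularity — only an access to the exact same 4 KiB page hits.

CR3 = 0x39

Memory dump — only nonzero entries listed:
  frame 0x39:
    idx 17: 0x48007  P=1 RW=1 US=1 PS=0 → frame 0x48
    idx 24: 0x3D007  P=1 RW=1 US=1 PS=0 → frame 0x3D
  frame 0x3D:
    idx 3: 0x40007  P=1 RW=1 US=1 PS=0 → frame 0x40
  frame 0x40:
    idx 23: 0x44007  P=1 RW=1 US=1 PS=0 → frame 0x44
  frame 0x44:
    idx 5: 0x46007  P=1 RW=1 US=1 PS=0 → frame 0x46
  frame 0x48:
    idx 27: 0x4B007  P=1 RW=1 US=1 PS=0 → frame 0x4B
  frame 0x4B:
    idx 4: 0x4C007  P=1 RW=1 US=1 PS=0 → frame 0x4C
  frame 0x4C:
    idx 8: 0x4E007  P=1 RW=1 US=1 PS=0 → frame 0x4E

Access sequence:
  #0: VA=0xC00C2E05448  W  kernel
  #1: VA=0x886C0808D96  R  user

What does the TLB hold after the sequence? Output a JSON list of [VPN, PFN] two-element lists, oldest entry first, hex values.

Per-access translation:
#0 VA=0xC00C2E05448 (w,kernel):
  [0] read 0x39 idx=24: raw=0x3D007 flags P=1 W=1 U=1 S=0
  [1] read 0x3D idx=3: raw=0x40007 flags P=1 W=1 U=1 S=0
  [2] read 0x40 idx=23: raw=0x44007 flags P=1 W=1 U=1 S=0
  [3] read 0x44 idx=5: raw=0x46007 flags P=1 W=1 U=1 S=0
  ⇒ phys 0x46448  [4 reads]
#1 VA=0x886C0808D96 (r,user):
  [0] read 0x39 idx=17: raw=0x48007 flags P=1 W=1 U=1 S=0
  [1] read 0x48 idx=27: raw=0x4B007 flags P=1 W=1 U=1 S=0
  [2] read 0x4B idx=4: raw=0x4C007 flags P=1 W=1 U=1 S=0
  [3] read 0x4C idx=8: raw=0x4E007 flags P=1 W=1 U=1 S=0
  ⇒ phys 0x4ED96  [4 reads]

TLB: [["0xC00C2E05", "0x46"], ["0x886C0808", "0x4E"]]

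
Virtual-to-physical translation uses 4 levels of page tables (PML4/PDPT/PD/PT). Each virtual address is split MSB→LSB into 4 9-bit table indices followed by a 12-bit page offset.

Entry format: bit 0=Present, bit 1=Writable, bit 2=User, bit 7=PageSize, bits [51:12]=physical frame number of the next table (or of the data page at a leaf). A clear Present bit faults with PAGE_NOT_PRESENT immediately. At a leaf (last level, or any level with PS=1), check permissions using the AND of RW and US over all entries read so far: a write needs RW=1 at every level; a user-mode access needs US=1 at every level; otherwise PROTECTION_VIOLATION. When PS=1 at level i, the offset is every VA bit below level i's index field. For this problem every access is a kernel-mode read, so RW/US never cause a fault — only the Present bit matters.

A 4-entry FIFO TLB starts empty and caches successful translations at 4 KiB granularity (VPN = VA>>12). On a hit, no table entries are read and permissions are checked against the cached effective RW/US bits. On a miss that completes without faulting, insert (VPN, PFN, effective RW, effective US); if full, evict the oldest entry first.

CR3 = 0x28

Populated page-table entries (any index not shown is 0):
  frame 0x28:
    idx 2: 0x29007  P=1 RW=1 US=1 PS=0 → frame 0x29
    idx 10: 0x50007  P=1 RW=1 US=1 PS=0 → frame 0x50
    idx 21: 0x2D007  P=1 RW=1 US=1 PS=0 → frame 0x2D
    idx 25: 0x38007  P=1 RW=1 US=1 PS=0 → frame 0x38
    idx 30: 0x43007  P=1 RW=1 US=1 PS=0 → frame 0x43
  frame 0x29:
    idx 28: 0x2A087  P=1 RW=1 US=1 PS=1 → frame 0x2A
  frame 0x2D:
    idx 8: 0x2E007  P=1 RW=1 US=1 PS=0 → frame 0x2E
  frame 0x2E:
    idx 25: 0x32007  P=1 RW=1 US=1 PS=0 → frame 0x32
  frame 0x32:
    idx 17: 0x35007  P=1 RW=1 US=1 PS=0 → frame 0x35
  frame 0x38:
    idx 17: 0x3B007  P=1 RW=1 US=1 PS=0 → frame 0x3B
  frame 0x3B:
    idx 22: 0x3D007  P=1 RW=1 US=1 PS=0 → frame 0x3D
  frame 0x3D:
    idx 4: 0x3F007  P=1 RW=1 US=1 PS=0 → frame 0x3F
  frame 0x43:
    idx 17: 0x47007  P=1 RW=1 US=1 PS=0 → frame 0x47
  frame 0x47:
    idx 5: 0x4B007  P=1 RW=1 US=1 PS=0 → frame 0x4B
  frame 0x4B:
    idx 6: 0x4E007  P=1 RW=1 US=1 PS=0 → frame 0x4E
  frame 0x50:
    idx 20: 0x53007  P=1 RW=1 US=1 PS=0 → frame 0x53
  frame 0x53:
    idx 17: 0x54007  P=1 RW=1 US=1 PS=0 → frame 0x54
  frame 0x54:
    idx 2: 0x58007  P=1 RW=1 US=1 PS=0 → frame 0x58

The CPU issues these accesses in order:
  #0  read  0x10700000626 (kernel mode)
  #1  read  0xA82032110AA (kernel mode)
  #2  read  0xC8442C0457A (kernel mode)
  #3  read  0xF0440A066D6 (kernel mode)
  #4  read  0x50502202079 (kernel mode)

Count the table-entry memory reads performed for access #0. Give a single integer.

Trace:
#0 VA=0x10700000626 (r,kernel):
  [0] read 0x28 idx=2: raw=0x29007 flags P=1 W=1 U=1 S=0
  [1] read 0x29 idx=28: raw=0x2A087 flags P=1 W=1 U=1 S=1
  ⇒ phys 0x2A626 (huge @L1)  [2 reads]
#1 VA=0xA82032110AA (r,kernel):
  [0] read 0x28 idx=21: raw=0x2D007 flags P=1 W=1 U=1 S=0
  [1] read 0x2D idx=8: raw=0x2E007 flags P=1 W=1 U=1 S=0
  [2] read 0x2E idx=25: raw=0x32007 flags P=1 W=1 U=1 S=0
  [3] read 0x32 idx=17: raw=0x35007 flags P=1 W=1 U=1 S=0
  ⇒ phys 0x350AA  [4 reads]
#2 VA=0xC8442C0457A (r,kernel):
  [0] read 0x28 idx=25: raw=0x38007 flags P=1 W=1 U=1 S=0
  [1] read 0x38 idx=17: raw=0x3B007 flags P=1 W=1 U=1 S=0
  [2] read 0x3B idx=22: raw=0x3D007 flags P=1 W=1 U=1 S=0
  [3] read 0x3D idx=4: raw=0x3F007 flags P=1 W=1 U=1 S=0
  ⇒ phys 0x3F57A  [4 reads]
#3 VA=0xF0440A066D6 (r,kernel):
  [0] read 0x28 idx=30: raw=0x43007 flags P=1 W=1 U=1 S=0
  [1] read 0x43 idx=17: raw=0x47007 flags P=1 W=1 U=1 S=0
  [2] read 0x47 idx=5: raw=0x4B007 flags P=1 W=1 U=1 S=0
  [3] read 0x4B idx=6: raw=0x4E007 flags P=1 W=1 U=1 S=0
  ⇒ phys 0x4E6D6  [4 reads]
#4 VA=0x50502202079 (r,kernel):
  [0] read 0x28 idx=10: raw=0x50007 flags P=1 W=1 U=1 S=0
  [1] read 0x50 idx=20: raw=0x53007 flags P=1 W=1 U=1 S=0
  [2] read 0x53 idx=17: raw=0x54007 flags P=1 W=1 U=1 S=0
  [3] read 0x54 idx=2: raw=0x58007 flags P=1 W=1 U=1 S=0
  ⇒ phys 0x58079  [4 reads]

Entries read for #0: 2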